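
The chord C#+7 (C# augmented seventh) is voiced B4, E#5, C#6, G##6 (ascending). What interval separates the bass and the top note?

The outer voices are B4 and G##6.
From B to G##: 22 semitones over a thirteenth = augmented.

augmented thirteenth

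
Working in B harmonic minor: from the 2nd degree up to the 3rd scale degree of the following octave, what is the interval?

minor 9th

Spelling B harmonic minor: B C# D E F# G A#.
The 2nd degree is C# and the 3rd scale degree (up an octave) is D.
From C# to D: 13 semitones over a ninth = minor.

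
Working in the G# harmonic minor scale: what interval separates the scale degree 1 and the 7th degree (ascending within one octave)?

The scale runs G# A# B C# D# E F##.
So we need the interval from G# up to F##.
Counting 7 letters and 11 half steps from G# gives a major seventh.

major seventh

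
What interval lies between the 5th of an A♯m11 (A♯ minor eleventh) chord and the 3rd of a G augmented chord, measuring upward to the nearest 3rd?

The 5th of A♯m11 (A♯ minor eleventh) is E♯; the 3rd of G augmented is B.
5 letter names make it a fifth; at 6 semitones (a half step narrower than perfect) the quality is diminished.

diminished fifth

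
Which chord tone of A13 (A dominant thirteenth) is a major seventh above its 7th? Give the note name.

F#

A13 (A dominant thirteenth) is spelled A-C#-E-G-B-F#.
The 7th is G. A major seventh above G is F#.
F# is the chord's 13th.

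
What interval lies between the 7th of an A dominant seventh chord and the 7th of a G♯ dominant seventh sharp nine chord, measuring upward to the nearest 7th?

A dominant seventh has G as its 7th, and G♯ dominant seventh sharp nine has F♯ as its 7th.
Counting 7 letters and 11 half steps from G gives a major seventh.

major seventh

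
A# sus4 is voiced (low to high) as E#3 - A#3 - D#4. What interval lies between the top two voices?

Those voices are A#3 and D#4.
From A# to D# is 5 semitones, exactly the perfect fourth.

perfect 4th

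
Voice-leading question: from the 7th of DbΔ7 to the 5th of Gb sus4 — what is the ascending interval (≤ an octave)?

The 7th of DbΔ7 is C; the 5th of Gb sus4 is Db.
From C to Db: 1 semitone over a second = minor.

minor second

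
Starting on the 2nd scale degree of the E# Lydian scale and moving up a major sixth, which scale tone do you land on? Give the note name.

D##

The scale is E# F## G## A## B# C## D##.
The 2nd scale degree is F##; a major sixth above that is D## — scale degree 7.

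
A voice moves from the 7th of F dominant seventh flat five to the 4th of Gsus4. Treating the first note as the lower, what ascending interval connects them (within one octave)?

major sixth

F dominant seventh flat five has Eb as its 7th, and Gsus4 has C as its 4th.
Eb up to C spans 6 letter names and 9 semitones — a major sixth.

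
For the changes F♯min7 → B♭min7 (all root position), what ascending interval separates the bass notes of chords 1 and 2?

The roots are F♯ and B♭.
From F♯ to B♭: 4 semitones over a fourth = diminished.

diminished 4th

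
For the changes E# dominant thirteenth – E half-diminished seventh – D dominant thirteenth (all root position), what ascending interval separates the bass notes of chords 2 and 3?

minor 7th

The roots are E and D.
E up to D is 10 semitones, a half step narrower than a major seventh, so the interval is minor.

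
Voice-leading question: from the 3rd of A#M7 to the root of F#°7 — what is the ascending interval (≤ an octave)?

The 3rd of A#M7 is C##; the root of F#°7 is F#.
C## up to F# is 4 semitones, a half step narrower than a perfect fourth, so the interval is diminished.

d4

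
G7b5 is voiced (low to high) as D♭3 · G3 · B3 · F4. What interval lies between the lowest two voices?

A4

Those voices are D♭3 and G3.
From D♭ to G: 6 semitones over a fourth = augmented.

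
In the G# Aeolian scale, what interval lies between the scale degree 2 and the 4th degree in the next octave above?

minor tenth

G# natural minor: G# A# B C# D# E F#.
That puts A# below C#.
From A# to C#: 15 semitones over a tenth = minor.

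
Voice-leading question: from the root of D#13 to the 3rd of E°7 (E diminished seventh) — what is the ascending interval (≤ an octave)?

diminished 4th

The root of D#13 is D#; the 3rd of E°7 (E diminished seventh) is G.
From D# to G: 4 semitones over a fourth = diminished.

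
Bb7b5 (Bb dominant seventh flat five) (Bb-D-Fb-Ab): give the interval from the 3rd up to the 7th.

diminished fifth

3rd = D; 7th = Ab.
5 letter names make it a fifth; at 6 semitones (a half step narrower than perfect) the quality is diminished.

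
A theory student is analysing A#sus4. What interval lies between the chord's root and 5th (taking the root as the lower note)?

A# sus4 is spelled A# D# E#.
That puts A# below E#.
From A# to E# is 7 semitones, exactly the perfect fifth.

P5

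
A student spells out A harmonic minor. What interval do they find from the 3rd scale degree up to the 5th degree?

Spelling A harmonic minor: A B C D E F G♯.
3rd scale degree = C; 5th scale degree = E.
Counting 3 letters and 4 half steps from C gives a major third.

major third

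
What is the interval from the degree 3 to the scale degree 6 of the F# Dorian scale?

augmented fourth

The scale runs F# G# A B C# D# E.
So we need the interval from A up to D#.
From A to D#: 6 semitones over a fourth = augmented.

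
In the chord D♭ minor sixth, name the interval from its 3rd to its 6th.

D♭min6 (D♭ minor sixth): D♭ F♭ A♭ B♭.
The 3rd is F♭ and the 6th is B♭.
From F♭ to B♭: 6 semitones over a fourth = augmented.

augmented fourth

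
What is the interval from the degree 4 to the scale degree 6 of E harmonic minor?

minor third

The scale runs E F# G A B C D#.
Degree 4 = A; 6th scale degree = C.
3 letter names make it a third; at 3 semitones (a half step narrower than major) the quality is minor.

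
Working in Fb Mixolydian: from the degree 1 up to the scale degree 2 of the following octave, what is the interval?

Spelling Fb Mixolydian: Fb Gb Ab Bbb Cb Db Ebb.
Degree 1 = Fb; 2nd degree (up an octave) = Gb.
Counting 9 letters and 14 half steps from Fb gives a major ninth.

major ninth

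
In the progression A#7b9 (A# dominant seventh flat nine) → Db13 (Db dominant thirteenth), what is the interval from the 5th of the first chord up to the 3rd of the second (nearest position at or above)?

A#7b9 (A# dominant seventh flat nine) has E# as its 5th, and Db13 (Db dominant thirteenth) has F as its 3rd.
From E# to F: 0 semitones over a second = diminished.

diminished second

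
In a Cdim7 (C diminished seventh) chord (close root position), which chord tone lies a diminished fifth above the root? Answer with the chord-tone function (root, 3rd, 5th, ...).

C diminished seventh is spelled C Eb Gb Bbb.
The root is C. A diminished fifth above C is Gb.
Gb is the chord's 5th.

5th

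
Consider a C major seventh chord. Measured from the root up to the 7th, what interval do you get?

M7

CM7 is spelled C-E-G-B.
That puts C below B.
Counting 7 letters and 11 half steps from C gives a major seventh.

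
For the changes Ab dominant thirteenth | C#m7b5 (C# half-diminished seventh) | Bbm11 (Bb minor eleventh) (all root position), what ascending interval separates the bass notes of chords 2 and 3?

diminished seventh

The roots are C# and Bb.
7 letter names make it a seventh; at 9 semitones (a whole step narrower than major) the quality is diminished.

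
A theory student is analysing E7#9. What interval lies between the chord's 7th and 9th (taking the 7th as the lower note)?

The chord tones of E7#9 (E dominant seventh sharp nine) are E, G♯, B, D, F𝄪.
The 7th is D and the 9th is F𝄪.
3 letter names make it a third; at 5 semitones (a half step wider than major) the quality is augmented.

augmented third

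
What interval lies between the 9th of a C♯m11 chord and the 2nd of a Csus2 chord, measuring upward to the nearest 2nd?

C♯m11 has D♯ as its 9th, and Csus2 has D as its 2nd.
D♯ up to D is 11 semitones, a half step narrower than a perfect octave, so the interval is diminished.

diminished octave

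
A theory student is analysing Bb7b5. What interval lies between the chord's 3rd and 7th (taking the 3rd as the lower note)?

Spelling the chord: Bb-D-Fb-Ab.
The 3rd is D and the 7th is Ab.
D up to Ab is 6 semitones, a half step narrower than a perfect fifth, so the interval is diminished.
This 3–7 tritone is the characteristic tension at the heart of the dominant sound.

diminished fifth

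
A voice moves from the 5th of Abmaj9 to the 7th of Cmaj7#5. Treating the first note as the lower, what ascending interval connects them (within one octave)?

The 5th of Abmaj9 is Eb; the 7th of Cmaj7#5 is B.
5 letter names make it a fifth; at 8 semitones (a half step wider than perfect) the quality is augmented.

augmented 5th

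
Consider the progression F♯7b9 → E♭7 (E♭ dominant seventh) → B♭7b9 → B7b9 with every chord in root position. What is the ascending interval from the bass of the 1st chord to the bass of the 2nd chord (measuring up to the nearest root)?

diminished 7th

The roots are F♯ and E♭.
F♯ up to E♭ is 9 semitones, a whole step narrower than a major seventh, so the interval is diminished.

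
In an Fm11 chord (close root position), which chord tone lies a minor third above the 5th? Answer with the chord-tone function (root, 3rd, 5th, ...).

7th

The chord tones of Fm11 (F minor eleventh) are F Ab C Eb G Bb.
The 5th is C. A minor third above C is Eb.
Eb is the chord's 7th.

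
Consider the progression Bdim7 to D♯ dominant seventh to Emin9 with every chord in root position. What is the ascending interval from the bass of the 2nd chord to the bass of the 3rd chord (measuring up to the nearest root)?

The roots are D♯ and E.
D♯ up to E is 1 semitone, a half step narrower than a major second, so the interval is minor.

minor second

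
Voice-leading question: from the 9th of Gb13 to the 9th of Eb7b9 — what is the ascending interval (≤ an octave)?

minor 6th

Gb13 has Ab as its 9th, and Eb7b9 has Fb as its 9th.
From Ab to Fb: 8 semitones over a sixth = minor.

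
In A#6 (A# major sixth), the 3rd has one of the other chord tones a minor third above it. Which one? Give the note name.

E#

The chord tones of A#6 are A#–C##–E#–F##.
The 3rd is C##. A minor third above C## is E#.
E# is the chord's 5th.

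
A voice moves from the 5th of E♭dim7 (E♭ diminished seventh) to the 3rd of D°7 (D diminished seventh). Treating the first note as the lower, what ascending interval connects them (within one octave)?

augmented 5th

The 5th of E♭dim7 (E♭ diminished seventh) is B𝄫; the 3rd of D°7 (D diminished seventh) is F.
5 letter names make it a fifth; at 8 semitones (a half step wider than perfect) the quality is augmented.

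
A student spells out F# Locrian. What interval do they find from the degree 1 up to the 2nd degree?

Spelling F# Locrian: F# G A B C D E.
That puts F# below G.
From F# to G: 1 semitone over a second = minor.

m2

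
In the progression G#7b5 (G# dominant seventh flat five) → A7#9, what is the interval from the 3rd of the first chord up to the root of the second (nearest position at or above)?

G#7b5 (G# dominant seventh flat five) has B# as its 3rd, and A7#9 has A as its root.
7 letter names make it a seventh; at 9 semitones (a whole step narrower than major) the quality is diminished.

diminished seventh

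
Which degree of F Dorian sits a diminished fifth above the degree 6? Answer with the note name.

The scale is F G Ab Bb C D Eb.
The degree 6 is D; a diminished fifth above that is Ab — scale degree 3.

Ab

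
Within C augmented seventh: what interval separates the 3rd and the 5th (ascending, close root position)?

C7#5 (C augmented seventh) is spelled C E G# Bb.
3rd = E; 5th = G#.
E up to G# spans 3 letter names and 4 semitones — a major third.

major third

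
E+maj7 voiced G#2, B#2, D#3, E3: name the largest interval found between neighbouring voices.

major third

Adjacent intervals: G#2→B#2 = major third; B#2→D#3 = minor third; D#3→E3 = minor second.
The largest is G#2 to B#2, a major third (4 semitones).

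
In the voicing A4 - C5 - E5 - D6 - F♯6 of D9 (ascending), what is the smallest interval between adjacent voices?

Adjacent intervals: A4→C5 = minor third; C5→E5 = major third; E5→D6 = minor seventh; D6→F♯6 = major third.
The smallest is A4 to C5, a minor third (3 semitones).

m3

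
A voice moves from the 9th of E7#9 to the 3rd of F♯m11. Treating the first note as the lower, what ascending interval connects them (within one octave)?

E7#9 has F𝄪 as its 9th, and F♯m11 has A as its 3rd.
3 letter names make it a third; at 2 semitones (a whole step narrower than major) the quality is diminished.

diminished third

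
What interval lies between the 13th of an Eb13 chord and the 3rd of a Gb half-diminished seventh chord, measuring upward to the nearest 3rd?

d7

Eb13 has C as its 13th, and Gb half-diminished seventh has Bbb as its 3rd.
From C to Bbb: 9 semitones over a seventh = diminished.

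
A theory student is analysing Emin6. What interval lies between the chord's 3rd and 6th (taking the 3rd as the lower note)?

augmented fourth

E minor sixth: E G B C#.
That puts G below C#.
4 letter names make it a fourth; at 6 semitones (a half step wider than perfect) the quality is augmented.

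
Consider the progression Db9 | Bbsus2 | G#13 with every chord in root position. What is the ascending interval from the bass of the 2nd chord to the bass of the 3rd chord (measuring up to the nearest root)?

The roots are Bb and G#.
6 letter names make it a sixth; at 10 semitones (a half step wider than major) the quality is augmented.

augmented sixth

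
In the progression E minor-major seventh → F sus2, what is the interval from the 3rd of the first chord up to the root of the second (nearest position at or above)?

minor seventh

E minor-major seventh has G as its 3rd, and F sus2 has F as its root.
7 letter names make it a seventh; at 10 semitones (a half step narrower than major) the quality is minor.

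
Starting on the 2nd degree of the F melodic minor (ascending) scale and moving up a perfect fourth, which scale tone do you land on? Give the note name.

The scale is F G Ab Bb C D E.
The 2nd degree is G; a perfect fourth above that is C — scale degree 5.

C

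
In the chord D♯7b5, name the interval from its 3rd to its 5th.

d3

The chord tones of D♯7b5 are D♯-F𝄪-A-C♯.
3rd = F𝄪; 5th = A.
From F𝄪 to A: 2 semitones over a third = diminished.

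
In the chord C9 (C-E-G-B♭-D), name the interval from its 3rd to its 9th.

minor seventh

3rd = E; 9th = D.
From E to D: 10 semitones over a seventh = minor.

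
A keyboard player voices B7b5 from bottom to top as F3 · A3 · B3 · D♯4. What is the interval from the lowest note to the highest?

augmented sixth

The outer voices are F3 and D♯4.
F up to D♯ is 10 semitones, a half step wider than a major sixth, so the interval is augmented.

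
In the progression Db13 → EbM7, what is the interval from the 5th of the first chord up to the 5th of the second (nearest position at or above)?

Db13 has Ab as its 5th, and EbM7 has Bb as its 5th.
Ab up to Bb spans 2 letter names and 2 semitones — a major second.

M2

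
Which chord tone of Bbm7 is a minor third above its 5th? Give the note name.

Bb minor seventh: Bb–Db–F–Ab.
The 5th is F. A minor third above F is Ab.
Ab is the chord's 7th.

Ab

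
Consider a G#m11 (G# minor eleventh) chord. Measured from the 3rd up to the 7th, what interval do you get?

The chord tones of G#m11 (G# minor eleventh) are G#, B, D#, F#, A#, C#.
The 3rd is B and the 7th is F#.
Counting 5 letters and 7 half steps from B gives a perfect fifth.

perfect 5th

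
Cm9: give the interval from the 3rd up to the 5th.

major third

Cmin9 is spelled C Eb G Bb D.
3rd = Eb; 5th = G.
From Eb to G is 4 semitones, exactly the major third.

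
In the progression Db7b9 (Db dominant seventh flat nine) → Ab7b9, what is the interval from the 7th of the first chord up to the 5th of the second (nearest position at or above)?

The 7th of Db7b9 (Db dominant seventh flat nine) is Cb; the 5th of Ab7b9 is Eb.
Counting 3 letters and 4 half steps from Cb gives a major third.

major third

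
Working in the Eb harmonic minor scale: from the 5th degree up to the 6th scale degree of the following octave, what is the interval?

minor 9th

Spelling the Eb harmonic minor scale: Eb F Gb Ab Bb Cb D.
The 5th degree is Bb and the 6th degree (up an octave) is Cb.
Bb up to Cb is 13 semitones, a half step narrower than a major ninth, so the interval is minor.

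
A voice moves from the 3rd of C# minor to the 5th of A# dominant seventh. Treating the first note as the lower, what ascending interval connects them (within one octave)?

augmented unison

C# minor has E as its 3rd, and A# dominant seventh has E# as its 5th.
1 letter names make it a unison; at 1 semitone (a half step wider than perfect) the quality is augmented.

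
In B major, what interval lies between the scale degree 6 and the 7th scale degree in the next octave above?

B major: B C# D# E F# G# A#.
Scale degree 6 = G#; scale degree 7 (up an octave) = A#.
G# up to A# spans 9 letter names and 14 semitones — a major ninth.

M9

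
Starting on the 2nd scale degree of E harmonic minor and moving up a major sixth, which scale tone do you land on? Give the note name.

D#

The scale is E F# G A B C D#.
The 2nd scale degree is F#; a major sixth above that is D# — scale degree 7.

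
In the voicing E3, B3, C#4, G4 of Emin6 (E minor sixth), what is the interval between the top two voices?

Those voices are C#4 and G4.
C# up to G is 6 semitones, a half step narrower than a perfect fifth, so the interval is diminished.

d5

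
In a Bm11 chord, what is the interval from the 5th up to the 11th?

m7

B minor eleventh: B–D–F#–A–C#–E.
The 5th is F# and the 11th is E.
7 letter names make it a seventh; at 10 semitones (a half step narrower than major) the quality is minor.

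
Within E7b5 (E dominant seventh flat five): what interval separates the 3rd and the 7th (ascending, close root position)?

diminished fifth

E7b5 is spelled E G# Bb D.
The 3rd is G# and the 7th is D.
5 letter names make it a fifth; at 6 semitones (a half step narrower than perfect) the quality is diminished.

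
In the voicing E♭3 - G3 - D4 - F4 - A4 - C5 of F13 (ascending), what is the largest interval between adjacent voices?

perfect fifth

Adjacent intervals: E♭3→G3 = major third; G3→D4 = perfect fifth; D4→F4 = minor third; F4→A4 = major third; A4→C5 = minor third.
The largest is G3 to D4, a perfect fifth (7 semitones).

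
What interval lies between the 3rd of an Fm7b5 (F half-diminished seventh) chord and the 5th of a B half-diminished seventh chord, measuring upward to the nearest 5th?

major sixth

Fm7b5 (F half-diminished seventh) has Ab as its 3rd, and B half-diminished seventh has F as its 5th.
From Ab to F is 9 semitones, exactly the major sixth.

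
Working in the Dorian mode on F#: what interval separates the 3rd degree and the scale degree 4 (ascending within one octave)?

major second

F# dorian: F# G# A B C# D# E.
3rd degree = A; degree 4 = B.
Counting 2 letters and 2 half steps from A gives a major second.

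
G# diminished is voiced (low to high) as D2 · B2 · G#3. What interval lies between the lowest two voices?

major 6th

Those voices are D2 and B2.
D up to B spans 6 letter names and 9 semitones — a major sixth.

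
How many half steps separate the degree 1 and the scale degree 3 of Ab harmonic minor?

3

The scale is Ab Bb Cb Db Eb Fb G.
Ab up to Cb is a minor third — 3 semitones.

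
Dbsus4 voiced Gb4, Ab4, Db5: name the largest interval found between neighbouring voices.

Adjacent intervals: Gb4→Ab4 = major second; Ab4→Db5 = perfect fourth.
The largest is Ab4 to Db5, a perfect fourth (5 semitones).

perfect 4th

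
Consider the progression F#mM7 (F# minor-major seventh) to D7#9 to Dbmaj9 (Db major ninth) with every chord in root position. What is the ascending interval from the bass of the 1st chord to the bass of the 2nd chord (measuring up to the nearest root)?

minor sixth

The roots are F# and D.
6 letter names make it a sixth; at 8 semitones (a half step narrower than major) the quality is minor.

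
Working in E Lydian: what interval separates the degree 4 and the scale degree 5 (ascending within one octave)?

The scale runs E F♯ G♯ A♯ B C♯ D♯.
Degree 4 = A♯; 5th scale degree = B.
2 letter names make it a second; at 1 semitone (a half step narrower than major) the quality is minor.

minor 2nd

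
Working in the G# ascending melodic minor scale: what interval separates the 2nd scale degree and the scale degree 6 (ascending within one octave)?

G# melodic minor: G# A# B C# D# E# F##.
The 2nd scale degree is A# and the degree 6 is E#.
Counting 5 letters and 7 half steps from A# gives a perfect fifth.

perfect 5th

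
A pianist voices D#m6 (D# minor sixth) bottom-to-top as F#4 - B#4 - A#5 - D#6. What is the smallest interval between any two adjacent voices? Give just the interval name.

Adjacent intervals: F#4→B#4 = augmented fourth; B#4→A#5 = minor seventh; A#5→D#6 = perfect fourth.
The smallest is A#5 to D#6, a perfect fourth (5 semitones).

perfect 4th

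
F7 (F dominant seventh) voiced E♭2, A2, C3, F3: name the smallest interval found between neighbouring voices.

minor third

Adjacent intervals: E♭2→A2 = augmented fourth; A2→C3 = minor third; C3→F3 = perfect fourth.
The smallest is A2 to C3, a minor third (3 semitones).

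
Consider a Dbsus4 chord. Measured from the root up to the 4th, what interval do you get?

perfect 4th

Spelling the chord: Db Gb Ab.
The root is Db and the 4th is Gb.
Db up to Gb spans 4 letter names and 5 semitones — a perfect fourth.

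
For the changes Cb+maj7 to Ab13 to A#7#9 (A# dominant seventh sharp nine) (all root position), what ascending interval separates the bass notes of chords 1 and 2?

The roots are Cb and Ab.
From Cb to Ab is 9 semitones, exactly the major sixth.

M6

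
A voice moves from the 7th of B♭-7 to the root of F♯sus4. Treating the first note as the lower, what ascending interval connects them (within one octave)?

B♭-7 has A♭ as its 7th, and F♯sus4 has F♯ as its root.
From A♭ to F♯: 10 semitones over a sixth = augmented.

augmented 6th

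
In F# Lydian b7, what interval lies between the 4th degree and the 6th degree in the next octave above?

The scale runs F# G# A# B# C# D# E.
So we need the interval from B# up to D#.
10 letter names make it a tenth; at 15 semitones (a half step narrower than major) the quality is minor.

m10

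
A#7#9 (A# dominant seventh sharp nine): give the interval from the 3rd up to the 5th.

m3

A#7#9: A#–C##–E#–G#–B##.
That puts C## below E#.
From C## to E#: 3 semitones over a third = minor.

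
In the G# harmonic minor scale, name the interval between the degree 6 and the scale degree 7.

Spelling the G# harmonic minor scale: G# A# B C# D# E F##.
The degree 6 is E and the degree 7 is F##.
From E to F##: 3 semitones over a second = augmented.

augmented 2nd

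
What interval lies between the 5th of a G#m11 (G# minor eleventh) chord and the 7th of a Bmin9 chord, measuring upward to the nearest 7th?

diminished 5th

The 5th of G#m11 (G# minor eleventh) is D#; the 7th of Bmin9 is A.
5 letter names make it a fifth; at 6 semitones (a half step narrower than perfect) the quality is diminished.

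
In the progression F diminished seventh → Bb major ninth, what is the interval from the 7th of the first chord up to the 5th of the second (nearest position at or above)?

augmented second

The 7th of F diminished seventh is Ebb; the 5th of Bb major ninth is F.
From Ebb to F: 3 semitones over a second = augmented.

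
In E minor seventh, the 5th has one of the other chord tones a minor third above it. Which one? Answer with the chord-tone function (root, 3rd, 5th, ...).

Emin7 is spelled E G B D.
The 5th is B. A minor third above B is D.
D is the chord's 7th.

7th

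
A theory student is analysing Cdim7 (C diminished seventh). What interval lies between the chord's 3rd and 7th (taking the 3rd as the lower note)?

The chord tones of C°7 are C–E♭–G♭–B𝄫.
3rd = E♭; 7th = B𝄫.
From E♭ to B𝄫: 6 semitones over a fifth = diminished.

diminished fifth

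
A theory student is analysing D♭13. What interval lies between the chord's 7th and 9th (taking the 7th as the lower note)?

The chord tones of D♭13 (D♭ dominant thirteenth) are D♭ F A♭ C♭ E♭ B♭.
The 7th is C♭ and the 9th is E♭.
C♭ up to E♭ spans 3 letter names and 4 semitones — a major third.

M3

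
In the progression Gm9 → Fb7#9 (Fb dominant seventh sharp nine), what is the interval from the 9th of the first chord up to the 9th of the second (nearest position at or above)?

The 9th of Gm9 is A; the 9th of Fb7#9 (Fb dominant seventh sharp nine) is G.
7 letter names make it a seventh; at 10 semitones (a half step narrower than major) the quality is minor.

minor 7th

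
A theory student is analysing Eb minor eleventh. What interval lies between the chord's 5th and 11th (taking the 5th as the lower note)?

Eb minor eleventh: Eb-Gb-Bb-Db-F-Ab.
So we need the interval from Bb up to Ab.
Bb up to Ab is 10 semitones, a half step narrower than a major seventh, so the interval is minor.

minor seventh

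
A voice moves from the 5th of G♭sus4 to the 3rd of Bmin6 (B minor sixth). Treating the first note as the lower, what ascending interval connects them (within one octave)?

The 5th of G♭sus4 is D♭; the 3rd of Bmin6 (B minor sixth) is D.
D♭ up to D is 1 semitone, a half step wider than a perfect unison, so the interval is augmented.

augmented unison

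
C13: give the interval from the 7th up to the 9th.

C13 (C dominant thirteenth): C-E-G-Bb-D-A.
So we need the interval from Bb up to D.
Counting 3 letters and 4 half steps from Bb gives a major third.

major third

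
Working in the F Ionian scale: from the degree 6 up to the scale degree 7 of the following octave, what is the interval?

major ninth

F major: F G A B♭ C D E.
That puts D below E.
Counting 9 letters and 14 half steps from D gives a major ninth.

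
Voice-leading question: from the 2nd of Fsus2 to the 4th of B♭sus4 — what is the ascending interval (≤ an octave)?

Fsus2 has G as its 2nd, and B♭sus4 has E♭ as its 4th.
6 letter names make it a sixth; at 8 semitones (a half step narrower than major) the quality is minor.

minor sixth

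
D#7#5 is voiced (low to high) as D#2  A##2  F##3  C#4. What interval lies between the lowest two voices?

Those voices are D#2 and A##2.
D# up to A## is 8 semitones, a half step wider than a perfect fifth, so the interval is augmented.

augmented 5th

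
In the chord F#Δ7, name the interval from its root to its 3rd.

F# major seventh: F#-A#-C#-E#.
Root = F#; 3rd = A#.
From F# to A# is 4 semitones, exactly the major third.

major third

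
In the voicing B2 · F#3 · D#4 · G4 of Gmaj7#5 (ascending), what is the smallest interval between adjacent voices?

Adjacent intervals: B2→F#3 = perfect fifth; F#3→D#4 = major sixth; D#4→G4 = diminished fourth.
The smallest is D#4 to G4, a diminished fourth (4 semitones).

diminished fourth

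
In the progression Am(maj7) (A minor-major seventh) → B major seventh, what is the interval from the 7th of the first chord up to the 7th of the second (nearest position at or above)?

major 2nd

The 7th of Am(maj7) (A minor-major seventh) is G♯; the 7th of B major seventh is A♯.
From G♯ to A♯ is 2 semitones, exactly the major second.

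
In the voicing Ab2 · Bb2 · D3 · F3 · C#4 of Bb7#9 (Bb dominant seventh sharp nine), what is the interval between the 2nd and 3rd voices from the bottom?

Those voices are Bb2 and D3.
Bb up to D spans 3 letter names and 4 semitones — a major third.

major third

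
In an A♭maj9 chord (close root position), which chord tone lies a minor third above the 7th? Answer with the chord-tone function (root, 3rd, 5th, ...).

A♭maj9 (A♭ major ninth): A♭, C, E♭, G, B♭.
The 7th is G. A minor third above G is B♭.
B♭ is the chord's 9th.

9th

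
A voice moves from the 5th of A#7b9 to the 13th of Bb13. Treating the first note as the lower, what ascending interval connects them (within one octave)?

d3

The 5th of A#7b9 is E#; the 13th of Bb13 is G.
E# up to G is 2 semitones, a whole step narrower than a major third, so the interval is diminished.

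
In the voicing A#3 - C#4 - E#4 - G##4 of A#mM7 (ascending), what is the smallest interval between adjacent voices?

minor third

Adjacent intervals: A#3→C#4 = minor third; C#4→E#4 = major third; E#4→G##4 = major third.
The smallest is A#3 to C#4, a minor third (3 semitones).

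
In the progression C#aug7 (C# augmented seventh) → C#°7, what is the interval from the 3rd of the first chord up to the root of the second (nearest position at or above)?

minor sixth

The 3rd of C#aug7 (C# augmented seventh) is E#; the root of C#°7 is C#.
From E# to C#: 8 semitones over a sixth = minor.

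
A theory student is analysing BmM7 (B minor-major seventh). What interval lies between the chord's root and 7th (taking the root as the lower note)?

major 7th

Spelling the chord: B, D, F#, A#.
That puts B below A#.
Counting 7 letters and 11 half steps from B gives a major seventh.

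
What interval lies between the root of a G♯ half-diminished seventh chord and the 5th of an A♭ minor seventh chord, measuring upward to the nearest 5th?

G♯ half-diminished seventh has G♯ as its root, and A♭ minor seventh has E♭ as its 5th.
G♯ up to E♭ is 7 semitones, a whole step narrower than a major sixth, so the interval is diminished.

diminished sixth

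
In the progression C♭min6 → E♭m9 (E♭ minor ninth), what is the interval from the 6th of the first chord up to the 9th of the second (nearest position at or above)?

C♭min6 has A♭ as its 6th, and E♭m9 (E♭ minor ninth) has F as its 9th.
From A♭ to F is 9 semitones, exactly the major sixth.

major sixth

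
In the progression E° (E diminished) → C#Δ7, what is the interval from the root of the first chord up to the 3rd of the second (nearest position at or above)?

augmented 1st

The root of E° (E diminished) is E; the 3rd of C#Δ7 is E#.
E up to E# is 1 semitone, a half step wider than a perfect unison, so the interval is augmented.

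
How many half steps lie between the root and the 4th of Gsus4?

G sus4 is spelled G C D.
G to C is a perfect fourth: 5 semitones.

5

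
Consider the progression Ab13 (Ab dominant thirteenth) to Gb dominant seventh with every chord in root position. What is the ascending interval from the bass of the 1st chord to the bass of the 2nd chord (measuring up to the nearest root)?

minor seventh

The roots are Ab and Gb.
From Ab to Gb: 10 semitones over a seventh = minor.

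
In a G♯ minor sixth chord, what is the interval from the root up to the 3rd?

m3

G♯ minor sixth is spelled G♯–B–D♯–E♯.
The root is G♯ and the 3rd is B.
From G♯ to B: 3 semitones over a third = minor.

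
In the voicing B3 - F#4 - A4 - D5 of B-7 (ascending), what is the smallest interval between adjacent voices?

minor third

Adjacent intervals: B3→F#4 = perfect fifth; F#4→A4 = minor third; A4→D5 = perfect fourth.
The smallest is F#4 to A4, a minor third (3 semitones).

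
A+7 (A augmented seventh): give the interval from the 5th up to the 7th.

d3

Spelling the chord: A–C#–E#–G.
So we need the interval from E# up to G.
From E# to G: 2 semitones over a third = diminished.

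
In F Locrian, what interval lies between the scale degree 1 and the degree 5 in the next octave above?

Spelling F Locrian: F Gb Ab Bb Cb Db Eb.
Scale degree 1 = F; scale degree 5 (up an octave) = Cb.
12 letter names make it a twelfth; at 18 semitones (a half step narrower than perfect) the quality is diminished.

diminished twelfth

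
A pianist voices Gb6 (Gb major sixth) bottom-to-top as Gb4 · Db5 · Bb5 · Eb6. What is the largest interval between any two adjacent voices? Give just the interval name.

major sixth

Adjacent intervals: Gb4→Db5 = perfect fifth; Db5→Bb5 = major sixth; Bb5→Eb6 = perfect fourth.
The largest is Db5 to Bb5, a major sixth (9 semitones).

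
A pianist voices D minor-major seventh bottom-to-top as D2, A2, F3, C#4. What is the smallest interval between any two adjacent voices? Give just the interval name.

perfect fifth

Adjacent intervals: D2→A2 = perfect fifth; A2→F3 = minor sixth; F3→C#4 = augmented fifth.
The smallest is D2 to A2, a perfect fifth (7 semitones).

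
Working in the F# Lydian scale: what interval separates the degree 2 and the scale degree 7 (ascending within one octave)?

major sixth

Spelling the F# Lydian scale: F# G# A# B# C# D# E#.
The degree 2 is G# and the degree 7 is E#.
From G# to E# is 9 semitones, exactly the major sixth.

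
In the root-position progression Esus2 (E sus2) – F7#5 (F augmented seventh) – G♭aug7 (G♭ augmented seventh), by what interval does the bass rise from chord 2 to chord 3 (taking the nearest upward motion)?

m2

The roots are F and G♭.
F up to G♭ is 1 semitone, a half step narrower than a major second, so the interval is minor.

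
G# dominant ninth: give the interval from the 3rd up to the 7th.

The chord tones of G#9 are G# B# D# F# A#.
That puts B# below F#.
From B# to F#: 6 semitones over a fifth = diminished.

diminished fifth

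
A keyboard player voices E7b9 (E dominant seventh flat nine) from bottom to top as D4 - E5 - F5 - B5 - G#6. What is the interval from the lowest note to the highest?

augmented 18th

The outer voices are D4 and G#6.
From D to G#: 30 semitones over a 18th = augmented.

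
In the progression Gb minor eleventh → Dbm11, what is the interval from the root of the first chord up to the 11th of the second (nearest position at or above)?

The root of Gb minor eleventh is Gb; the 11th of Dbm11 is Gb.
Counting 1 letters and 0 half steps from Gb gives a perfect unison.

perfect 1st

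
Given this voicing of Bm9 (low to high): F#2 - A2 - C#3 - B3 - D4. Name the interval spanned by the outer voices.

The outer voices are F#2 and D4.
F# up to D is 20 semitones, a half step narrower than a major thirteenth, so the interval is minor.

m13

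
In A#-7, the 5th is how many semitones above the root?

7

The chord tones of A#-7 are A# C# E# G#.
A# to E# is a perfect fifth: 7 semitones.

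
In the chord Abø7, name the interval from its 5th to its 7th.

major third

Abm7b5 (Ab half-diminished seventh): Ab, Cb, Ebb, Gb.
5th = Ebb; 7th = Gb.
Counting 3 letters and 4 half steps from Ebb gives a major third.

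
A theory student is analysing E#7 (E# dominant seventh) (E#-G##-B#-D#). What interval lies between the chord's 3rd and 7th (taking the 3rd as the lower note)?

diminished 5th

So we need the interval from G## up to D#.
G## up to D# is 6 semitones, a half step narrower than a perfect fifth, so the interval is diminished.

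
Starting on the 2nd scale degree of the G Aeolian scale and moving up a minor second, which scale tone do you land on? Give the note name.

The scale is G A B♭ C D E♭ F.
The 2nd scale degree is A; a minor second above that is B♭ — scale degree 3.

Bb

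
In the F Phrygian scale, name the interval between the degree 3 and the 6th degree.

perfect 4th

F phrygian: F Gb Ab Bb C Db Eb.
That puts Ab below Db.
Counting 4 letters and 5 half steps from Ab gives a perfect fourth.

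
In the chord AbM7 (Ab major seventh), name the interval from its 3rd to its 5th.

minor third

Abmaj7 (Ab major seventh) is spelled Ab C Eb G.
That puts C below Eb.
C up to Eb is 3 semitones, a half step narrower than a major third, so the interval is minor.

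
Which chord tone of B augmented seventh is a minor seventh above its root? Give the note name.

A

B augmented seventh: B D# F## A.
The root is B. A minor seventh above B is A.
A is the chord's 7th.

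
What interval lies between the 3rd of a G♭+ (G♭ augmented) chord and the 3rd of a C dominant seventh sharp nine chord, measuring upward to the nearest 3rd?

G♭+ (G♭ augmented) has B♭ as its 3rd, and C dominant seventh sharp nine has E as its 3rd.
4 letter names make it a fourth; at 6 semitones (a half step wider than perfect) the quality is augmented.

augmented 4th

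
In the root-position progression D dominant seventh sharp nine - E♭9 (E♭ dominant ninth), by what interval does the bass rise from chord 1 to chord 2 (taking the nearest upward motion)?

minor second

The roots are D and E♭.
D up to E♭ is 1 semitone, a half step narrower than a major second, so the interval is minor.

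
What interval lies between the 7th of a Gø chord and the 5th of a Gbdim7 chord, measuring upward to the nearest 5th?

d6

Gø has F as its 7th, and Gbdim7 has Dbb as its 5th.
From F to Dbb: 7 semitones over a sixth = diminished.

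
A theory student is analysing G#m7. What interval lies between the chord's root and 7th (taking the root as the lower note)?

minor seventh

Spelling the chord: G#, B, D#, F#.
That puts G# below F#.
From G# to F#: 10 semitones over a seventh = minor.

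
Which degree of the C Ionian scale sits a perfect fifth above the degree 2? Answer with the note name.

A

The scale is C D E F G A B.
The degree 2 is D; a perfect fifth above that is A — scale degree 6.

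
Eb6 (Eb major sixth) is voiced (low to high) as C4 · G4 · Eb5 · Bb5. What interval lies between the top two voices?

Those voices are Eb5 and Bb5.
Eb up to Bb spans 5 letter names and 7 semitones — a perfect fifth.

perfect fifth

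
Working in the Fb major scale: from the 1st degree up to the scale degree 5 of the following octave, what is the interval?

The scale runs Fb Gb Ab Bbb Cb Db Eb.
So we need the interval from Fb up to Cb.
From Fb to Cb is 19 semitones, exactly the perfect twelfth.

perfect twelfth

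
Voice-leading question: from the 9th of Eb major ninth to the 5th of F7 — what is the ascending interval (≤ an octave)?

perfect fifth

Eb major ninth has F as its 9th, and F7 has C as its 5th.
Counting 5 letters and 7 half steps from F gives a perfect fifth.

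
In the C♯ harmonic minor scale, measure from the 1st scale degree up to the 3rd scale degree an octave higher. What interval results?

C♯ harmonic minor: C♯ D♯ E F♯ G♯ A B♯.
1st scale degree = C♯; 3rd degree (up an octave) = E.
From C♯ to E: 15 semitones over a tenth = minor.

minor tenth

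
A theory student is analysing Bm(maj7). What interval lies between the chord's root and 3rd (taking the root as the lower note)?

BmM7 (B minor-major seventh) is spelled B D F♯ A♯.
That puts B below D.
3 letter names make it a third; at 3 semitones (a half step narrower than major) the quality is minor.

minor 3rd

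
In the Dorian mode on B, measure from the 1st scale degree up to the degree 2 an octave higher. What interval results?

The scale runs B C♯ D E F♯ G♯ A.
1st scale degree = B; 2nd scale degree (up an octave) = C♯.
Counting 9 letters and 14 half steps from B gives a major ninth.

M9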